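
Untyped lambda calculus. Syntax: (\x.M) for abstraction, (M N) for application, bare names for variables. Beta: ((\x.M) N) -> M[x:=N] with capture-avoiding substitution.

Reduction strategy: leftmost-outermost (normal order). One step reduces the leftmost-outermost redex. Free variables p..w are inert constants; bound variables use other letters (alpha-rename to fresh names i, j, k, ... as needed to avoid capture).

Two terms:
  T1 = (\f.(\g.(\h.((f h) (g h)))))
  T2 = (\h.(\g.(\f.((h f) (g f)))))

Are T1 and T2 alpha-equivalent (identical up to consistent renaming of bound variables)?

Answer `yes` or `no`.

Term 1: (\f.(\g.(\h.((f h) (g h)))))
Term 2: (\h.(\g.(\f.((h f) (g f)))))
Alpha-equivalence: compare structure up to binder renaming.
Result: True

Answer: yes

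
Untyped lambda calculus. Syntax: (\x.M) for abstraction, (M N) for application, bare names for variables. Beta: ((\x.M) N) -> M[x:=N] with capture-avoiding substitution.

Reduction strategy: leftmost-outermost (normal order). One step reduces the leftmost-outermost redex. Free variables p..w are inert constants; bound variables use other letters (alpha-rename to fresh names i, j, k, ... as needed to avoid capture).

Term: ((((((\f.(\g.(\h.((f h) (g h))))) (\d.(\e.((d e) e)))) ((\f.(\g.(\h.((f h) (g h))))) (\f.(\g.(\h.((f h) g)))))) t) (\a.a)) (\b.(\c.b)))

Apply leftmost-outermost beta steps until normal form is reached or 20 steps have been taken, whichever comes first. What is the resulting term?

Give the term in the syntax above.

Answer: ((((t (\h.(\i.((h i) (t h))))) (\h.(\i.((h i) (t h))))) (\a.a)) (\b.(\c.b)))

Derivation:
Step 0: ((((((\f.(\g.(\h.((f h) (g h))))) (\d.(\e.((d e) e)))) ((\f.(\g.(\h.((f h) (g h))))) (\f.(\g.(\h.((f h) g)))))) t) (\a.a)) (\b.(\c.b)))
Step 1: (((((\g.(\h.(((\d.(\e.((d e) e))) h) (g h)))) ((\f.(\g.(\h.((f h) (g h))))) (\f.(\g.(\h.((f h) g)))))) t) (\a.a)) (\b.(\c.b)))
Step 2: ((((\h.(((\d.(\e.((d e) e))) h) (((\f.(\g.(\h.((f h) (g h))))) (\f.(\g.(\h.((f h) g))))) h))) t) (\a.a)) (\b.(\c.b)))
Step 3: (((((\d.(\e.((d e) e))) t) (((\f.(\g.(\h.((f h) (g h))))) (\f.(\g.(\h.((f h) g))))) t)) (\a.a)) (\b.(\c.b)))
Step 4: ((((\e.((t e) e)) (((\f.(\g.(\h.((f h) (g h))))) (\f.(\g.(\h.((f h) g))))) t)) (\a.a)) (\b.(\c.b)))
Step 5: ((((t (((\f.(\g.(\h.((f h) (g h))))) (\f.(\g.(\h.((f h) g))))) t)) (((\f.(\g.(\h.((f h) (g h))))) (\f.(\g.(\h.((f h) g))))) t)) (\a.a)) (\b.(\c.b)))
Step 6: ((((t ((\g.(\h.(((\f.(\g.(\h.((f h) g)))) h) (g h)))) t)) (((\f.(\g.(\h.((f h) (g h))))) (\f.(\g.(\h.((f h) g))))) t)) (\a.a)) (\b.(\c.b)))
Step 7: ((((t (\h.(((\f.(\g.(\h.((f h) g)))) h) (t h)))) (((\f.(\g.(\h.((f h) (g h))))) (\f.(\g.(\h.((f h) g))))) t)) (\a.a)) (\b.(\c.b)))
Step 8: ((((t (\h.((\g.(\i.((h i) g))) (t h)))) (((\f.(\g.(\h.((f h) (g h))))) (\f.(\g.(\h.((f h) g))))) t)) (\a.a)) (\b.(\c.b)))
Step 9: ((((t (\h.(\i.((h i) (t h))))) (((\f.(\g.(\h.((f h) (g h))))) (\f.(\g.(\h.((f h) g))))) t)) (\a.a)) (\b.(\c.b)))
Step 10: ((((t (\h.(\i.((h i) (t h))))) ((\g.(\h.(((\f.(\g.(\h.((f h) g)))) h) (g h)))) t)) (\a.a)) (\b.(\c.b)))
Step 11: ((((t (\h.(\i.((h i) (t h))))) (\h.(((\f.(\g.(\h.((f h) g)))) h) (t h)))) (\a.a)) (\b.(\c.b)))
Step 12: ((((t (\h.(\i.((h i) (t h))))) (\h.((\g.(\i.((h i) g))) (t h)))) (\a.a)) (\b.(\c.b)))
Step 13: ((((t (\h.(\i.((h i) (t h))))) (\h.(\i.((h i) (t h))))) (\a.a)) (\b.(\c.b)))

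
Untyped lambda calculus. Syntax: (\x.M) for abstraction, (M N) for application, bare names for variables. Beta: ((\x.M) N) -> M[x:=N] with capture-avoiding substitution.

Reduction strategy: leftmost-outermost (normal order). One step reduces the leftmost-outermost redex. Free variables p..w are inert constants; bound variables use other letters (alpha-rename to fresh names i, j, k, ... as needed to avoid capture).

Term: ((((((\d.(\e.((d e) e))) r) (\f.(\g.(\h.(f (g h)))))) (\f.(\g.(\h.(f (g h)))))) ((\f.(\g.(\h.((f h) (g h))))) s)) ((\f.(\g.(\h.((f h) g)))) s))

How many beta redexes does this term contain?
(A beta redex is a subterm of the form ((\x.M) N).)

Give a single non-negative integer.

Answer: 3

Derivation:
Term: ((((((\d.(\e.((d e) e))) r) (\f.(\g.(\h.(f (g h)))))) (\f.(\g.(\h.(f (g h)))))) ((\f.(\g.(\h.((f h) (g h))))) s)) ((\f.(\g.(\h.((f h) g)))) s))
  Redex: ((\d.(\e.((d e) e))) r)
  Redex: ((\f.(\g.(\h.((f h) (g h))))) s)
  Redex: ((\f.(\g.(\h.((f h) g)))) s)
Total redexes: 3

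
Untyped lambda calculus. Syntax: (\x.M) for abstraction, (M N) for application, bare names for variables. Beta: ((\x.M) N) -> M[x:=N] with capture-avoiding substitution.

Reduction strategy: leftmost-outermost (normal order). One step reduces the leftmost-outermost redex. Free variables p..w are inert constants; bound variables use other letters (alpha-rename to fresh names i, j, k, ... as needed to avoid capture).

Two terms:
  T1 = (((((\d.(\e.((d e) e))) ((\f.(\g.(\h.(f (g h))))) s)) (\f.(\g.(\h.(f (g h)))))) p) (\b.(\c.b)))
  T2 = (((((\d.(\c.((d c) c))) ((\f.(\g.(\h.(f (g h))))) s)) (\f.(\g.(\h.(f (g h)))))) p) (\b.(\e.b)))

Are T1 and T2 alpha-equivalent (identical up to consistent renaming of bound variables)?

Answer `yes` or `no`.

Term 1: (((((\d.(\e.((d e) e))) ((\f.(\g.(\h.(f (g h))))) s)) (\f.(\g.(\h.(f (g h)))))) p) (\b.(\c.b)))
Term 2: (((((\d.(\c.((d c) c))) ((\f.(\g.(\h.(f (g h))))) s)) (\f.(\g.(\h.(f (g h)))))) p) (\b.(\e.b)))
Alpha-equivalence: compare structure up to binder renaming.
Result: True

Answer: yes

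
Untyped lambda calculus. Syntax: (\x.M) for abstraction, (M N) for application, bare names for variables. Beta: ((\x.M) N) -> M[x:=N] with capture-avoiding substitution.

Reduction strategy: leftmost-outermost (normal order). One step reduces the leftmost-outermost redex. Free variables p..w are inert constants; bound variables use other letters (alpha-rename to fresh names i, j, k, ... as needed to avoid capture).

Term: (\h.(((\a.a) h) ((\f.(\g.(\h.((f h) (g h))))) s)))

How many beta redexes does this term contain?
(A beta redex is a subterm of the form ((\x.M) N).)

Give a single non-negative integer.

Term: (\h.(((\a.a) h) ((\f.(\g.(\h.((f h) (g h))))) s)))
  Redex: ((\a.a) h)
  Redex: ((\f.(\g.(\h.((f h) (g h))))) s)
Total redexes: 2

Answer: 2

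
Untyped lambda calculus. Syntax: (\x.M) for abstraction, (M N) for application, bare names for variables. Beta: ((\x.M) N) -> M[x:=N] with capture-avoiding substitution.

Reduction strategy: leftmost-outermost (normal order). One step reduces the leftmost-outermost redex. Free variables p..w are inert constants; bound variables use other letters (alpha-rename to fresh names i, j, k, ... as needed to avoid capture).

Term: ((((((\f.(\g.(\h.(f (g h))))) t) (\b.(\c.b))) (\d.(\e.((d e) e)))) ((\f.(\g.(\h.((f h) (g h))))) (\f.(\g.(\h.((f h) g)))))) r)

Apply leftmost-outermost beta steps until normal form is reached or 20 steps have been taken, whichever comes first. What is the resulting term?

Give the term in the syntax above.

Answer: (((t (\c.(\d.(\e.((d e) e))))) (\g.(\h.(\i.((h i) (g h)))))) r)

Derivation:
Step 0: ((((((\f.(\g.(\h.(f (g h))))) t) (\b.(\c.b))) (\d.(\e.((d e) e)))) ((\f.(\g.(\h.((f h) (g h))))) (\f.(\g.(\h.((f h) g)))))) r)
Step 1: (((((\g.(\h.(t (g h)))) (\b.(\c.b))) (\d.(\e.((d e) e)))) ((\f.(\g.(\h.((f h) (g h))))) (\f.(\g.(\h.((f h) g)))))) r)
Step 2: ((((\h.(t ((\b.(\c.b)) h))) (\d.(\e.((d e) e)))) ((\f.(\g.(\h.((f h) (g h))))) (\f.(\g.(\h.((f h) g)))))) r)
Step 3: (((t ((\b.(\c.b)) (\d.(\e.((d e) e))))) ((\f.(\g.(\h.((f h) (g h))))) (\f.(\g.(\h.((f h) g)))))) r)
Step 4: (((t (\c.(\d.(\e.((d e) e))))) ((\f.(\g.(\h.((f h) (g h))))) (\f.(\g.(\h.((f h) g)))))) r)
Step 5: (((t (\c.(\d.(\e.((d e) e))))) (\g.(\h.(((\f.(\g.(\h.((f h) g)))) h) (g h))))) r)
Step 6: (((t (\c.(\d.(\e.((d e) e))))) (\g.(\h.((\g.(\i.((h i) g))) (g h))))) r)
Step 7: (((t (\c.(\d.(\e.((d e) e))))) (\g.(\h.(\i.((h i) (g h)))))) r)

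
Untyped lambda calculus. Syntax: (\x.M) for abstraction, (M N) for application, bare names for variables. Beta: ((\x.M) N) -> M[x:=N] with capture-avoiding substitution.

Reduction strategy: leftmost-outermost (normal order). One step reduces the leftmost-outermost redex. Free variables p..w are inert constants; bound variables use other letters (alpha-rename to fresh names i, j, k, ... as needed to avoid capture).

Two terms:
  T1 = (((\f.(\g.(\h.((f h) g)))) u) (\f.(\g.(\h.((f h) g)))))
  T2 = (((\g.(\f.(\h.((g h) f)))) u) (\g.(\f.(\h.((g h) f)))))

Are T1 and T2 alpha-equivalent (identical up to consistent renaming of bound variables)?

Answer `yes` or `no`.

Answer: yes

Derivation:
Term 1: (((\f.(\g.(\h.((f h) g)))) u) (\f.(\g.(\h.((f h) g)))))
Term 2: (((\g.(\f.(\h.((g h) f)))) u) (\g.(\f.(\h.((g h) f)))))
Alpha-equivalence: compare structure up to binder renaming.
Result: True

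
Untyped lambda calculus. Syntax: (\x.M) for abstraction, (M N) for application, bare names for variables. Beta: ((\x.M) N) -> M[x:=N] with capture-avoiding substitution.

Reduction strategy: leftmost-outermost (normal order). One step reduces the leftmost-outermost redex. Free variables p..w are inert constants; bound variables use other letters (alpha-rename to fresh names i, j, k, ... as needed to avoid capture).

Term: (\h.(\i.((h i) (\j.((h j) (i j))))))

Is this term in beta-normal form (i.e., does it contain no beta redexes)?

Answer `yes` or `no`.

Term: (\h.(\i.((h i) (\j.((h j) (i j))))))
No beta redexes found.

Answer: yes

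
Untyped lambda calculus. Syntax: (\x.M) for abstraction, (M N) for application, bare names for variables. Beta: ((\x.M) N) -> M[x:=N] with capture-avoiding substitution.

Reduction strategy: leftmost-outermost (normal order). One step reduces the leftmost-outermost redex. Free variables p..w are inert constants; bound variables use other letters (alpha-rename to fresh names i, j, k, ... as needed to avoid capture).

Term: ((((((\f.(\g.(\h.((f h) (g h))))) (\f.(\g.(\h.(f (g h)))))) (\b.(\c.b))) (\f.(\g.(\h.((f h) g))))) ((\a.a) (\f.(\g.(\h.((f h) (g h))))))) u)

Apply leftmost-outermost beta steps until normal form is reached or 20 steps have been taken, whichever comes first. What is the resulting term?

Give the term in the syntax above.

Answer: (\h.(\i.((h i) u)))

Derivation:
Step 0: ((((((\f.(\g.(\h.((f h) (g h))))) (\f.(\g.(\h.(f (g h)))))) (\b.(\c.b))) (\f.(\g.(\h.((f h) g))))) ((\a.a) (\f.(\g.(\h.((f h) (g h))))))) u)
Step 1: (((((\g.(\h.(((\f.(\g.(\h.(f (g h))))) h) (g h)))) (\b.(\c.b))) (\f.(\g.(\h.((f h) g))))) ((\a.a) (\f.(\g.(\h.((f h) (g h))))))) u)
Step 2: ((((\h.(((\f.(\g.(\h.(f (g h))))) h) ((\b.(\c.b)) h))) (\f.(\g.(\h.((f h) g))))) ((\a.a) (\f.(\g.(\h.((f h) (g h))))))) u)
Step 3: (((((\f.(\g.(\h.(f (g h))))) (\f.(\g.(\h.((f h) g))))) ((\b.(\c.b)) (\f.(\g.(\h.((f h) g)))))) ((\a.a) (\f.(\g.(\h.((f h) (g h))))))) u)
Step 4: ((((\g.(\h.((\f.(\g.(\h.((f h) g)))) (g h)))) ((\b.(\c.b)) (\f.(\g.(\h.((f h) g)))))) ((\a.a) (\f.(\g.(\h.((f h) (g h))))))) u)
Step 5: (((\h.((\f.(\g.(\h.((f h) g)))) (((\b.(\c.b)) (\f.(\g.(\h.((f h) g))))) h))) ((\a.a) (\f.(\g.(\h.((f h) (g h))))))) u)
Step 6: (((\f.(\g.(\h.((f h) g)))) (((\b.(\c.b)) (\f.(\g.(\h.((f h) g))))) ((\a.a) (\f.(\g.(\h.((f h) (g h)))))))) u)
Step 7: ((\g.(\h.(((((\b.(\c.b)) (\f.(\g.(\h.((f h) g))))) ((\a.a) (\f.(\g.(\h.((f h) (g h))))))) h) g))) u)
Step 8: (\h.(((((\b.(\c.b)) (\f.(\g.(\h.((f h) g))))) ((\a.a) (\f.(\g.(\h.((f h) (g h))))))) h) u))
Step 9: (\h.((((\c.(\f.(\g.(\h.((f h) g))))) ((\a.a) (\f.(\g.(\h.((f h) (g h))))))) h) u))
Step 10: (\h.(((\f.(\g.(\h.((f h) g)))) h) u))
Step 11: (\h.((\g.(\i.((h i) g))) u))
Step 12: (\h.(\i.((h i) u)))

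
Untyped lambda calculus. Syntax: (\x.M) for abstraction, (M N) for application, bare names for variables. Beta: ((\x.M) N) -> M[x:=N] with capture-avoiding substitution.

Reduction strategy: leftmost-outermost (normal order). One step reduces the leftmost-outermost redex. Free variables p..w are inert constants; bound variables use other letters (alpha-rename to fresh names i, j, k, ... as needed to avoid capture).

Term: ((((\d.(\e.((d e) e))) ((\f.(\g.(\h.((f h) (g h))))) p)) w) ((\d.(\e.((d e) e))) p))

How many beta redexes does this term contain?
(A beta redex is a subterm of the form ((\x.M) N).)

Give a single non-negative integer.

Term: ((((\d.(\e.((d e) e))) ((\f.(\g.(\h.((f h) (g h))))) p)) w) ((\d.(\e.((d e) e))) p))
  Redex: ((\d.(\e.((d e) e))) ((\f.(\g.(\h.((f h) (g h))))) p))
  Redex: ((\f.(\g.(\h.((f h) (g h))))) p)
  Redex: ((\d.(\e.((d e) e))) p)
Total redexes: 3

Answer: 3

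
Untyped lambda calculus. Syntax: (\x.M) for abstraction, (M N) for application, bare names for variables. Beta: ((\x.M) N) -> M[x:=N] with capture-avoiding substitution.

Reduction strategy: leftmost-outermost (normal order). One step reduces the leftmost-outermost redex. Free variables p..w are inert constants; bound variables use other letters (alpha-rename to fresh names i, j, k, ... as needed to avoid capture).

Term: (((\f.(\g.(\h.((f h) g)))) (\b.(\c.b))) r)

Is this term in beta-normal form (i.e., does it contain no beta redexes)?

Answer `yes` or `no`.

Answer: no

Derivation:
Term: (((\f.(\g.(\h.((f h) g)))) (\b.(\c.b))) r)
Found 1 beta redex(es).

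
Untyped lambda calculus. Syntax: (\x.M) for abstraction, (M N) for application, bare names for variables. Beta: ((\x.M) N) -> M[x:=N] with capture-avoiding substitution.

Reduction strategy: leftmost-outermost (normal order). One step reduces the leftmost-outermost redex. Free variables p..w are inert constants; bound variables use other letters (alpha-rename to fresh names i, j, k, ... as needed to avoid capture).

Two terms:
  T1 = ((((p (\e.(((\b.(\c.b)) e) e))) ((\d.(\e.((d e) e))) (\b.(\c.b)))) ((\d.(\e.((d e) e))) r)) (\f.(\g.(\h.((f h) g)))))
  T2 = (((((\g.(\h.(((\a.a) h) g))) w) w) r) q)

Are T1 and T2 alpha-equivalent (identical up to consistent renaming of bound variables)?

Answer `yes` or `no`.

Term 1: ((((p (\e.(((\b.(\c.b)) e) e))) ((\d.(\e.((d e) e))) (\b.(\c.b)))) ((\d.(\e.((d e) e))) r)) (\f.(\g.(\h.((f h) g)))))
Term 2: (((((\g.(\h.(((\a.a) h) g))) w) w) r) q)
Alpha-equivalence: compare structure up to binder renaming.
Result: False

Answer: no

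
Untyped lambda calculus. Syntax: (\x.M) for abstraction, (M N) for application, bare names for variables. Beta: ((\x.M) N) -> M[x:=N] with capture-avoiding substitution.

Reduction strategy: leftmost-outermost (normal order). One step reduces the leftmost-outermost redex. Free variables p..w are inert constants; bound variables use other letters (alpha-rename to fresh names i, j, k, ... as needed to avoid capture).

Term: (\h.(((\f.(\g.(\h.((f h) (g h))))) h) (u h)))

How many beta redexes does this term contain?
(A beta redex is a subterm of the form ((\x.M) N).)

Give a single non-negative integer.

Answer: 1

Derivation:
Term: (\h.(((\f.(\g.(\h.((f h) (g h))))) h) (u h)))
  Redex: ((\f.(\g.(\h.((f h) (g h))))) h)
Total redexes: 1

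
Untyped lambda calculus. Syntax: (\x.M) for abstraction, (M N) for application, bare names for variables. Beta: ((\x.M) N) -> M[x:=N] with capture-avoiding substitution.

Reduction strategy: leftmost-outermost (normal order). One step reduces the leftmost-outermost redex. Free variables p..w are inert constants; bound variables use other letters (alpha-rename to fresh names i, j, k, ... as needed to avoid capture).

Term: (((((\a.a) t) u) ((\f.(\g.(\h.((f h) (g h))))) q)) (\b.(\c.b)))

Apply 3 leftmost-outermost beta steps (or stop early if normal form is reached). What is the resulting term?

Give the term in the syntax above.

Step 0: (((((\a.a) t) u) ((\f.(\g.(\h.((f h) (g h))))) q)) (\b.(\c.b)))
Step 1: (((t u) ((\f.(\g.(\h.((f h) (g h))))) q)) (\b.(\c.b)))
Step 2: (((t u) (\g.(\h.((q h) (g h))))) (\b.(\c.b)))
Step 3: (normal form reached)

Answer: (((t u) (\g.(\h.((q h) (g h))))) (\b.(\c.b)))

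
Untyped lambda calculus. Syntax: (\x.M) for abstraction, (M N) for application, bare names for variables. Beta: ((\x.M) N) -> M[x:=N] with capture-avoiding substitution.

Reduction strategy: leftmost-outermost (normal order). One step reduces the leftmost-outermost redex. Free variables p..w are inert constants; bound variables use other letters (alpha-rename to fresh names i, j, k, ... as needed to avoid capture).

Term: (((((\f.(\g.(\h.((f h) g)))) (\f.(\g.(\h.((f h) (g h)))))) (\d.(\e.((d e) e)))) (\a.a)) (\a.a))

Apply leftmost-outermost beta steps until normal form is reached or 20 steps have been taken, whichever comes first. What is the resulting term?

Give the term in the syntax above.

Answer: (\e.(e e))

Derivation:
Step 0: (((((\f.(\g.(\h.((f h) g)))) (\f.(\g.(\h.((f h) (g h)))))) (\d.(\e.((d e) e)))) (\a.a)) (\a.a))
Step 1: ((((\g.(\h.(((\f.(\g.(\h.((f h) (g h))))) h) g))) (\d.(\e.((d e) e)))) (\a.a)) (\a.a))
Step 2: (((\h.(((\f.(\g.(\h.((f h) (g h))))) h) (\d.(\e.((d e) e))))) (\a.a)) (\a.a))
Step 3: ((((\f.(\g.(\h.((f h) (g h))))) (\a.a)) (\d.(\e.((d e) e)))) (\a.a))
Step 4: (((\g.(\h.(((\a.a) h) (g h)))) (\d.(\e.((d e) e)))) (\a.a))
Step 5: ((\h.(((\a.a) h) ((\d.(\e.((d e) e))) h))) (\a.a))
Step 6: (((\a.a) (\a.a)) ((\d.(\e.((d e) e))) (\a.a)))
Step 7: ((\a.a) ((\d.(\e.((d e) e))) (\a.a)))
Step 8: ((\d.(\e.((d e) e))) (\a.a))
Step 9: (\e.(((\a.a) e) e))
Step 10: (\e.(e e))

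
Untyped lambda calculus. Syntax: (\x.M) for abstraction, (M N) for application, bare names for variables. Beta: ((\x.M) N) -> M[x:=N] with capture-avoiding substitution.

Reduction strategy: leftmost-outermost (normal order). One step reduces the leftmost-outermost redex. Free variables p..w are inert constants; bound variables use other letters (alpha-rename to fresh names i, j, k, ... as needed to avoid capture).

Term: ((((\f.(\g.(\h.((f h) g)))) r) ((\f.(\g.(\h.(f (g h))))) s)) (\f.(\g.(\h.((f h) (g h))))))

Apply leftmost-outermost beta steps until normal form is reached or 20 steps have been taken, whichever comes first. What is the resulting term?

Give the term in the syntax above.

Answer: ((r (\f.(\g.(\h.((f h) (g h)))))) (\g.(\h.(s (g h)))))

Derivation:
Step 0: ((((\f.(\g.(\h.((f h) g)))) r) ((\f.(\g.(\h.(f (g h))))) s)) (\f.(\g.(\h.((f h) (g h))))))
Step 1: (((\g.(\h.((r h) g))) ((\f.(\g.(\h.(f (g h))))) s)) (\f.(\g.(\h.((f h) (g h))))))
Step 2: ((\h.((r h) ((\f.(\g.(\h.(f (g h))))) s))) (\f.(\g.(\h.((f h) (g h))))))
Step 3: ((r (\f.(\g.(\h.((f h) (g h)))))) ((\f.(\g.(\h.(f (g h))))) s))
Step 4: ((r (\f.(\g.(\h.((f h) (g h)))))) (\g.(\h.(s (g h)))))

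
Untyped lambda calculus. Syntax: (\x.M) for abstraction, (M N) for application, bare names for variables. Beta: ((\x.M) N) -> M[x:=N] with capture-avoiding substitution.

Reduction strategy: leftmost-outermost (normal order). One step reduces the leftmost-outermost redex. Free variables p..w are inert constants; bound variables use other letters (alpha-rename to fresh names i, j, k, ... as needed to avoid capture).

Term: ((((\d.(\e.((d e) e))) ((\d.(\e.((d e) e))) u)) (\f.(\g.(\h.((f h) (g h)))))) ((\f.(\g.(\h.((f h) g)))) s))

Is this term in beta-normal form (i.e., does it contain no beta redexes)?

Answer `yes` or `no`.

Term: ((((\d.(\e.((d e) e))) ((\d.(\e.((d e) e))) u)) (\f.(\g.(\h.((f h) (g h)))))) ((\f.(\g.(\h.((f h) g)))) s))
Found 3 beta redex(es).

Answer: no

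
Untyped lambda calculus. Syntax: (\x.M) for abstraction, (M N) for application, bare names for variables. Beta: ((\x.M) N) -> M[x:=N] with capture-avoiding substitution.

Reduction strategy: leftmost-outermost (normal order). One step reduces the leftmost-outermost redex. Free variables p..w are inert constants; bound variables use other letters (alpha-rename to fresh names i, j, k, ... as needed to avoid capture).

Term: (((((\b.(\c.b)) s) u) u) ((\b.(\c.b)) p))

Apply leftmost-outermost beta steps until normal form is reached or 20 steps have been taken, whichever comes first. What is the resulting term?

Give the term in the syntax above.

Answer: ((s u) (\c.p))

Derivation:
Step 0: (((((\b.(\c.b)) s) u) u) ((\b.(\c.b)) p))
Step 1: ((((\c.s) u) u) ((\b.(\c.b)) p))
Step 2: ((s u) ((\b.(\c.b)) p))
Step 3: ((s u) (\c.p))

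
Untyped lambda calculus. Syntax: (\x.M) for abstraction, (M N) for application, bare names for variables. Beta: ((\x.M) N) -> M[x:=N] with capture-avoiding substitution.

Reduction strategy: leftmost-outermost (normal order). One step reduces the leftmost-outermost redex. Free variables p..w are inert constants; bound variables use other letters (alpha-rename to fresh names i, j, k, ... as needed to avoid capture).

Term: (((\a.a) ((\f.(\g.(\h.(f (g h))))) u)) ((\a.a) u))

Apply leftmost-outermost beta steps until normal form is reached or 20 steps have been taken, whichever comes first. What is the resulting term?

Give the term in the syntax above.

Step 0: (((\a.a) ((\f.(\g.(\h.(f (g h))))) u)) ((\a.a) u))
Step 1: (((\f.(\g.(\h.(f (g h))))) u) ((\a.a) u))
Step 2: ((\g.(\h.(u (g h)))) ((\a.a) u))
Step 3: (\h.(u (((\a.a) u) h)))
Step 4: (\h.(u (u h)))

Answer: (\h.(u (u h)))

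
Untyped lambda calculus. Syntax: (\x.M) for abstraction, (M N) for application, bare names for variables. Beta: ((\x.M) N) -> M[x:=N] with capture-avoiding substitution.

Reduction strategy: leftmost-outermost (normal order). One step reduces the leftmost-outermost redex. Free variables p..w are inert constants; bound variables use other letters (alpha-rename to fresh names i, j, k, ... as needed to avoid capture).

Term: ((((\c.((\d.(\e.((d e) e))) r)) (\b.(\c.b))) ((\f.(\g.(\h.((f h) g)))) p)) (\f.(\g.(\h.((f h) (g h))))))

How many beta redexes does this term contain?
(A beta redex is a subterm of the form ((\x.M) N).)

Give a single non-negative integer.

Term: ((((\c.((\d.(\e.((d e) e))) r)) (\b.(\c.b))) ((\f.(\g.(\h.((f h) g)))) p)) (\f.(\g.(\h.((f h) (g h))))))
  Redex: ((\c.((\d.(\e.((d e) e))) r)) (\b.(\c.b)))
  Redex: ((\d.(\e.((d e) e))) r)
  Redex: ((\f.(\g.(\h.((f h) g)))) p)
Total redexes: 3

Answer: 3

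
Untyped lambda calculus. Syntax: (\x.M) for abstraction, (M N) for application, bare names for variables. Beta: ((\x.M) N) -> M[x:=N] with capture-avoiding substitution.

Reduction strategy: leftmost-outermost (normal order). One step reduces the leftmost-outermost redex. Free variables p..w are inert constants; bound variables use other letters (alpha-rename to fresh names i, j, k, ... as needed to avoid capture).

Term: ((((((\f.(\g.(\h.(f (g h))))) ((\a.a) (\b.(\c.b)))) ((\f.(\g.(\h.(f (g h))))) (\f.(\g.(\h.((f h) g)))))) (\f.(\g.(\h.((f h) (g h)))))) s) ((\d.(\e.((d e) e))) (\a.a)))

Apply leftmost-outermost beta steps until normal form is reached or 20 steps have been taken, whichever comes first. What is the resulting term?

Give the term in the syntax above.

Step 0: ((((((\f.(\g.(\h.(f (g h))))) ((\a.a) (\b.(\c.b)))) ((\f.(\g.(\h.(f (g h))))) (\f.(\g.(\h.((f h) g)))))) (\f.(\g.(\h.((f h) (g h)))))) s) ((\d.(\e.((d e) e))) (\a.a)))
Step 1: (((((\g.(\h.(((\a.a) (\b.(\c.b))) (g h)))) ((\f.(\g.(\h.(f (g h))))) (\f.(\g.(\h.((f h) g)))))) (\f.(\g.(\h.((f h) (g h)))))) s) ((\d.(\e.((d e) e))) (\a.a)))
Step 2: ((((\h.(((\a.a) (\b.(\c.b))) (((\f.(\g.(\h.(f (g h))))) (\f.(\g.(\h.((f h) g))))) h))) (\f.(\g.(\h.((f h) (g h)))))) s) ((\d.(\e.((d e) e))) (\a.a)))
Step 3: (((((\a.a) (\b.(\c.b))) (((\f.(\g.(\h.(f (g h))))) (\f.(\g.(\h.((f h) g))))) (\f.(\g.(\h.((f h) (g h))))))) s) ((\d.(\e.((d e) e))) (\a.a)))
Step 4: ((((\b.(\c.b)) (((\f.(\g.(\h.(f (g h))))) (\f.(\g.(\h.((f h) g))))) (\f.(\g.(\h.((f h) (g h))))))) s) ((\d.(\e.((d e) e))) (\a.a)))
Step 5: (((\c.(((\f.(\g.(\h.(f (g h))))) (\f.(\g.(\h.((f h) g))))) (\f.(\g.(\h.((f h) (g h))))))) s) ((\d.(\e.((d e) e))) (\a.a)))
Step 6: ((((\f.(\g.(\h.(f (g h))))) (\f.(\g.(\h.((f h) g))))) (\f.(\g.(\h.((f h) (g h)))))) ((\d.(\e.((d e) e))) (\a.a)))
Step 7: (((\g.(\h.((\f.(\g.(\h.((f h) g)))) (g h)))) (\f.(\g.(\h.((f h) (g h)))))) ((\d.(\e.((d e) e))) (\a.a)))
Step 8: ((\h.((\f.(\g.(\h.((f h) g)))) ((\f.(\g.(\h.((f h) (g h))))) h))) ((\d.(\e.((d e) e))) (\a.a)))
Step 9: ((\f.(\g.(\h.((f h) g)))) ((\f.(\g.(\h.((f h) (g h))))) ((\d.(\e.((d e) e))) (\a.a))))
Step 10: (\g.(\h.((((\f.(\g.(\h.((f h) (g h))))) ((\d.(\e.((d e) e))) (\a.a))) h) g)))
Step 11: (\g.(\h.(((\g.(\h.((((\d.(\e.((d e) e))) (\a.a)) h) (g h)))) h) g)))
Step 12: (\g.(\h.((\i.((((\d.(\e.((d e) e))) (\a.a)) i) (h i))) g)))
Step 13: (\g.(\h.((((\d.(\e.((d e) e))) (\a.a)) g) (h g))))
Step 14: (\g.(\h.(((\e.(((\a.a) e) e)) g) (h g))))
Step 15: (\g.(\h.((((\a.a) g) g) (h g))))
Step 16: (\g.(\h.((g g) (h g))))

Answer: (\g.(\h.((g g) (h g))))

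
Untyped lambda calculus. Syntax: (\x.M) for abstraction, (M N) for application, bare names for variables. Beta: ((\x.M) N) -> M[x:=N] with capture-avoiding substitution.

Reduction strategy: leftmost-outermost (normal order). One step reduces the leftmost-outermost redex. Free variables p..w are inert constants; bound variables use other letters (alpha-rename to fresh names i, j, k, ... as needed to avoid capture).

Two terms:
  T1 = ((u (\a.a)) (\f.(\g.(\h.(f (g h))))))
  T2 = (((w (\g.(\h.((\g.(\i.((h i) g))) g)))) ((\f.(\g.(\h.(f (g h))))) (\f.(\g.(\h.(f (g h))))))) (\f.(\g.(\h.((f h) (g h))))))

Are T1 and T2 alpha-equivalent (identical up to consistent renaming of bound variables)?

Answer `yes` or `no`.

Answer: no

Derivation:
Term 1: ((u (\a.a)) (\f.(\g.(\h.(f (g h))))))
Term 2: (((w (\g.(\h.((\g.(\i.((h i) g))) g)))) ((\f.(\g.(\h.(f (g h))))) (\f.(\g.(\h.(f (g h))))))) (\f.(\g.(\h.((f h) (g h))))))
Alpha-equivalence: compare structure up to binder renaming.
Result: False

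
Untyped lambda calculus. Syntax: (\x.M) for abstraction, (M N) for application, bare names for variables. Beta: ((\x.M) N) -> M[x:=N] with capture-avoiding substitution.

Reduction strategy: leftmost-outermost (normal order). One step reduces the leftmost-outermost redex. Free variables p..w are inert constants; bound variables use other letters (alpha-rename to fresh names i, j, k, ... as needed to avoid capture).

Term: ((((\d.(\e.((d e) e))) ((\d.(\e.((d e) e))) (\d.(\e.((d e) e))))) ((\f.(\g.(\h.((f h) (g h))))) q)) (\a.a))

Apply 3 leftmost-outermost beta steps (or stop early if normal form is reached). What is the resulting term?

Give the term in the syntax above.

Step 0: ((((\d.(\e.((d e) e))) ((\d.(\e.((d e) e))) (\d.(\e.((d e) e))))) ((\f.(\g.(\h.((f h) (g h))))) q)) (\a.a))
Step 1: (((\e.((((\d.(\e.((d e) e))) (\d.(\e.((d e) e)))) e) e)) ((\f.(\g.(\h.((f h) (g h))))) q)) (\a.a))
Step 2: (((((\d.(\e.((d e) e))) (\d.(\e.((d e) e)))) ((\f.(\g.(\h.((f h) (g h))))) q)) ((\f.(\g.(\h.((f h) (g h))))) q)) (\a.a))
Step 3: ((((\e.(((\d.(\e.((d e) e))) e) e)) ((\f.(\g.(\h.((f h) (g h))))) q)) ((\f.(\g.(\h.((f h) (g h))))) q)) (\a.a))

Answer: ((((\e.(((\d.(\e.((d e) e))) e) e)) ((\f.(\g.(\h.((f h) (g h))))) q)) ((\f.(\g.(\h.((f h) (g h))))) q)) (\a.a))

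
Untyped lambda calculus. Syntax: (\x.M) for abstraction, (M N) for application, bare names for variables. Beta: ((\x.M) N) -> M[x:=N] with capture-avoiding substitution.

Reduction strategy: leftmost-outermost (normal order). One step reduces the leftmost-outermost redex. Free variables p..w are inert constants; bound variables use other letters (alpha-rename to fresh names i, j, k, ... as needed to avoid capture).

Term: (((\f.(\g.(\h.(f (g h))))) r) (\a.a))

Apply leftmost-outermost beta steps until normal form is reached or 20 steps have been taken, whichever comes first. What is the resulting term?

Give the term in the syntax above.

Answer: (\h.(r h))

Derivation:
Step 0: (((\f.(\g.(\h.(f (g h))))) r) (\a.a))
Step 1: ((\g.(\h.(r (g h)))) (\a.a))
Step 2: (\h.(r ((\a.a) h)))
Step 3: (\h.(r h))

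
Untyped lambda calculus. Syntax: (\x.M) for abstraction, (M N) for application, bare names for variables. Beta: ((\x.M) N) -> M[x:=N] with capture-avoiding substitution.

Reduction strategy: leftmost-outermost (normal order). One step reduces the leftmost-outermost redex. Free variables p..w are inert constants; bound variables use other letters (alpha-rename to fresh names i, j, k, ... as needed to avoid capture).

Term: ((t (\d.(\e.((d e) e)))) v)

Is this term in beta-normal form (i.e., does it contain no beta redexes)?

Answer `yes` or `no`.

Answer: yes

Derivation:
Term: ((t (\d.(\e.((d e) e)))) v)
No beta redexes found.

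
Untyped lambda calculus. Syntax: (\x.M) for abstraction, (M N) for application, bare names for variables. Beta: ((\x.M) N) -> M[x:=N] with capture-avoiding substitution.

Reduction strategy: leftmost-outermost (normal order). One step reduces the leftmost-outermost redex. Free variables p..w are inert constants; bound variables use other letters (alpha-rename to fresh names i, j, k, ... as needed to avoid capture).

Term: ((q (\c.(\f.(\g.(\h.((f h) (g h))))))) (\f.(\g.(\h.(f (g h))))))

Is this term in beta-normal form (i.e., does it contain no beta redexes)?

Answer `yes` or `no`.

Term: ((q (\c.(\f.(\g.(\h.((f h) (g h))))))) (\f.(\g.(\h.(f (g h))))))
No beta redexes found.

Answer: yes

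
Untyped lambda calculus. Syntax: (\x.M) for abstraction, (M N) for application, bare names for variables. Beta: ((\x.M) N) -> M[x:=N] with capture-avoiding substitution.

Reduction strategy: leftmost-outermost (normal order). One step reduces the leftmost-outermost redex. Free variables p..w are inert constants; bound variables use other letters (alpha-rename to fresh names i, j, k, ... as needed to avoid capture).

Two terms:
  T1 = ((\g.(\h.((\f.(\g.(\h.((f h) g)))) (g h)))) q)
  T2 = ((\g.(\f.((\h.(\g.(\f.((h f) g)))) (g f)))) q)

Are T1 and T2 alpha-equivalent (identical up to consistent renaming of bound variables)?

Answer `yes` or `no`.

Term 1: ((\g.(\h.((\f.(\g.(\h.((f h) g)))) (g h)))) q)
Term 2: ((\g.(\f.((\h.(\g.(\f.((h f) g)))) (g f)))) q)
Alpha-equivalence: compare structure up to binder renaming.
Result: True

Answer: yes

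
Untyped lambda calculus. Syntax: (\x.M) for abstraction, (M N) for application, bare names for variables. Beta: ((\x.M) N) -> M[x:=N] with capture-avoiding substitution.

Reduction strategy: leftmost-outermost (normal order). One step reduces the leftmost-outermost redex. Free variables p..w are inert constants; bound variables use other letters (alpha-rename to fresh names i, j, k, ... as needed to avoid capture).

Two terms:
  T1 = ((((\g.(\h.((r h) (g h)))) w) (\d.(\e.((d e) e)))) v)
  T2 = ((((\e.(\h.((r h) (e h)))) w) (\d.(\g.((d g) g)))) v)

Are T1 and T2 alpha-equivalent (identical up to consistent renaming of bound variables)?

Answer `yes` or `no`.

Answer: yes

Derivation:
Term 1: ((((\g.(\h.((r h) (g h)))) w) (\d.(\e.((d e) e)))) v)
Term 2: ((((\e.(\h.((r h) (e h)))) w) (\d.(\g.((d g) g)))) v)
Alpha-equivalence: compare structure up to binder renaming.
Result: True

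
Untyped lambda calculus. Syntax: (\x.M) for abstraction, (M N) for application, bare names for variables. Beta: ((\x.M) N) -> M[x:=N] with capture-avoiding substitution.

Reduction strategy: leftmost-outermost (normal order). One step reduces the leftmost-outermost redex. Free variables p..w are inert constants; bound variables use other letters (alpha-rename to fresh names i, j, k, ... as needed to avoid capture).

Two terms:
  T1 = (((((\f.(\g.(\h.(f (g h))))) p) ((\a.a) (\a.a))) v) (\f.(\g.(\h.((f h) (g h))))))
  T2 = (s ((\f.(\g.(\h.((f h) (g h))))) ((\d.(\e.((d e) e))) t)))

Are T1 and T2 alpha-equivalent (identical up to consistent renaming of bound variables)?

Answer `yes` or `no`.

Answer: no

Derivation:
Term 1: (((((\f.(\g.(\h.(f (g h))))) p) ((\a.a) (\a.a))) v) (\f.(\g.(\h.((f h) (g h))))))
Term 2: (s ((\f.(\g.(\h.((f h) (g h))))) ((\d.(\e.((d e) e))) t)))
Alpha-equivalence: compare structure up to binder renaming.
Result: False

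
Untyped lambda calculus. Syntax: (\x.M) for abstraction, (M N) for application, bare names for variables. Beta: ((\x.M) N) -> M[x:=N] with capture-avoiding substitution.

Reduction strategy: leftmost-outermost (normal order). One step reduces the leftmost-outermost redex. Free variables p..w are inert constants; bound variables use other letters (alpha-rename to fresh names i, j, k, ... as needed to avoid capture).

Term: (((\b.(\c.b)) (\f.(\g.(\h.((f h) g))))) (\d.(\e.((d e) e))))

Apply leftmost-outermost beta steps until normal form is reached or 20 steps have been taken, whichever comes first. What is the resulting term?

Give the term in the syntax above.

Answer: (\f.(\g.(\h.((f h) g))))

Derivation:
Step 0: (((\b.(\c.b)) (\f.(\g.(\h.((f h) g))))) (\d.(\e.((d e) e))))
Step 1: ((\c.(\f.(\g.(\h.((f h) g))))) (\d.(\e.((d e) e))))
Step 2: (\f.(\g.(\h.((f h) g))))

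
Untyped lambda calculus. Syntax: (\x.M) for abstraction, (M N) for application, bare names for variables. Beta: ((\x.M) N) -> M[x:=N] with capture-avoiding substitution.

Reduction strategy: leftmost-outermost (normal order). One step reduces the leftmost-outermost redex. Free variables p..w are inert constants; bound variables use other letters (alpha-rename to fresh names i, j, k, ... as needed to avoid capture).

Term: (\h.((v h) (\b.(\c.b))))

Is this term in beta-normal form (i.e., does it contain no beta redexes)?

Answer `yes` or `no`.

Answer: yes

Derivation:
Term: (\h.((v h) (\b.(\c.b))))
No beta redexes found.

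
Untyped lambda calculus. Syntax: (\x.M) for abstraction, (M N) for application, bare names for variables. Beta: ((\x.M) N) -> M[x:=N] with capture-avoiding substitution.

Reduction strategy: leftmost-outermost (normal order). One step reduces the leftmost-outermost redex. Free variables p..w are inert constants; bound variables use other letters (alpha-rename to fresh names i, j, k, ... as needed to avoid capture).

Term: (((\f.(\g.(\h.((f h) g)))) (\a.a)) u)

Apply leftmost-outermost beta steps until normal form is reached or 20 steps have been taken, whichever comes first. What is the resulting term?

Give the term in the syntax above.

Step 0: (((\f.(\g.(\h.((f h) g)))) (\a.a)) u)
Step 1: ((\g.(\h.(((\a.a) h) g))) u)
Step 2: (\h.(((\a.a) h) u))
Step 3: (\h.(h u))

Answer: (\h.(h u))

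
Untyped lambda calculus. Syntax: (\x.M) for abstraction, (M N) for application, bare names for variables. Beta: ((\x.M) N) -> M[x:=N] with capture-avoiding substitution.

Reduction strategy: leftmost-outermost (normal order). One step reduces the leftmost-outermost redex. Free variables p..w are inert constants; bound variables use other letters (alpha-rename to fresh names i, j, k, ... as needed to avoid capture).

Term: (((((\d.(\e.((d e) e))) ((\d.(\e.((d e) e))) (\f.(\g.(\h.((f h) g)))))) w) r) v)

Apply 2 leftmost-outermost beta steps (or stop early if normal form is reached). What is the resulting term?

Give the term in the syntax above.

Step 0: (((((\d.(\e.((d e) e))) ((\d.(\e.((d e) e))) (\f.(\g.(\h.((f h) g)))))) w) r) v)
Step 1: ((((\e.((((\d.(\e.((d e) e))) (\f.(\g.(\h.((f h) g))))) e) e)) w) r) v)
Step 2: ((((((\d.(\e.((d e) e))) (\f.(\g.(\h.((f h) g))))) w) w) r) v)

Answer: ((((((\d.(\e.((d e) e))) (\f.(\g.(\h.((f h) g))))) w) w) r) v)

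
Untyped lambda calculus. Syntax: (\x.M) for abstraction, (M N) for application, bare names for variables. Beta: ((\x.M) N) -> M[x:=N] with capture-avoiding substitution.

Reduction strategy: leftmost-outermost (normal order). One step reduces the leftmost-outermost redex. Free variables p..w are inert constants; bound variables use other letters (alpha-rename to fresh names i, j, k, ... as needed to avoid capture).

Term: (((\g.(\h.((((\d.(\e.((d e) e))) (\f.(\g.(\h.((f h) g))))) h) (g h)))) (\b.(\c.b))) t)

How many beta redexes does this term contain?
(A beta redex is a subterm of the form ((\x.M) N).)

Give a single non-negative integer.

Term: (((\g.(\h.((((\d.(\e.((d e) e))) (\f.(\g.(\h.((f h) g))))) h) (g h)))) (\b.(\c.b))) t)
  Redex: ((\g.(\h.((((\d.(\e.((d e) e))) (\f.(\g.(\h.((f h) g))))) h) (g h)))) (\b.(\c.b)))
  Redex: ((\d.(\e.((d e) e))) (\f.(\g.(\h.((f h) g)))))
Total redexes: 2

Answer: 2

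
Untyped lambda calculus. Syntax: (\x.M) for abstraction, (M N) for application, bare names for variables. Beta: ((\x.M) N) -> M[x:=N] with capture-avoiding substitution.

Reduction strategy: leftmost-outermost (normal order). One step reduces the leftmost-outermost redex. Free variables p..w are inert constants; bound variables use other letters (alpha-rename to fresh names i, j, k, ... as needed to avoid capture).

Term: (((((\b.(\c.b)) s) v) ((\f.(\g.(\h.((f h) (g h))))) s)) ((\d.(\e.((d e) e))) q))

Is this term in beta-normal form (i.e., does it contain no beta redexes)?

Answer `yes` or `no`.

Term: (((((\b.(\c.b)) s) v) ((\f.(\g.(\h.((f h) (g h))))) s)) ((\d.(\e.((d e) e))) q))
Found 3 beta redex(es).

Answer: no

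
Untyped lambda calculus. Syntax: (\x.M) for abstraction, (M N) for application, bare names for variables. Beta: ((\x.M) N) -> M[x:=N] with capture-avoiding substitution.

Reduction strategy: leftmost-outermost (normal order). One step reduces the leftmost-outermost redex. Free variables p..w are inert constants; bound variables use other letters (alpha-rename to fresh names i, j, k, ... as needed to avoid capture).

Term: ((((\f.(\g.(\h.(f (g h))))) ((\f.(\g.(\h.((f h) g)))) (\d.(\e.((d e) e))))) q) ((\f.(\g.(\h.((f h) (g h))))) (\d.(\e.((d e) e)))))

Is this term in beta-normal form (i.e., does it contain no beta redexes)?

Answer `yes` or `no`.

Answer: no

Derivation:
Term: ((((\f.(\g.(\h.(f (g h))))) ((\f.(\g.(\h.((f h) g)))) (\d.(\e.((d e) e))))) q) ((\f.(\g.(\h.((f h) (g h))))) (\d.(\e.((d e) e)))))
Found 3 beta redex(es).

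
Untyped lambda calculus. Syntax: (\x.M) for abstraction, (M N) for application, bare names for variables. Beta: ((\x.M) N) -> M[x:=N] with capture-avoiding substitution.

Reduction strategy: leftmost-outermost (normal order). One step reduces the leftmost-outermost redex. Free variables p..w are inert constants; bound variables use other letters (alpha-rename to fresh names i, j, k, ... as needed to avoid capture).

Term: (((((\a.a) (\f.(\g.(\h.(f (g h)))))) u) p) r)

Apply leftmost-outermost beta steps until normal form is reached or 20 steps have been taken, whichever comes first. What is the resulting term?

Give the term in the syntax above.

Step 0: (((((\a.a) (\f.(\g.(\h.(f (g h)))))) u) p) r)
Step 1: ((((\f.(\g.(\h.(f (g h))))) u) p) r)
Step 2: (((\g.(\h.(u (g h)))) p) r)
Step 3: ((\h.(u (p h))) r)
Step 4: (u (p r))

Answer: (u (p r))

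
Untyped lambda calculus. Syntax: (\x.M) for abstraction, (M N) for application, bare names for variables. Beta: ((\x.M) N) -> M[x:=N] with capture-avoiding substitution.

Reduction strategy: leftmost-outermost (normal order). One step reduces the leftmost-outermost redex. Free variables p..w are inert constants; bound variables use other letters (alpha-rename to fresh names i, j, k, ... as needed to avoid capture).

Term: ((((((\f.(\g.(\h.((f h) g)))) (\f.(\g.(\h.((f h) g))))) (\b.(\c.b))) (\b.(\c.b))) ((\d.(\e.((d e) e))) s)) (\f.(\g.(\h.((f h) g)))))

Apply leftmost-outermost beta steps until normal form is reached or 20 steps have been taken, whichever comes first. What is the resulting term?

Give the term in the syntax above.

Step 0: ((((((\f.(\g.(\h.((f h) g)))) (\f.(\g.(\h.((f h) g))))) (\b.(\c.b))) (\b.(\c.b))) ((\d.(\e.((d e) e))) s)) (\f.(\g.(\h.((f h) g)))))
Step 1: (((((\g.(\h.(((\f.(\g.(\h.((f h) g)))) h) g))) (\b.(\c.b))) (\b.(\c.b))) ((\d.(\e.((d e) e))) s)) (\f.(\g.(\h.((f h) g)))))
Step 2: ((((\h.(((\f.(\g.(\h.((f h) g)))) h) (\b.(\c.b)))) (\b.(\c.b))) ((\d.(\e.((d e) e))) s)) (\f.(\g.(\h.((f h) g)))))
Step 3: (((((\f.(\g.(\h.((f h) g)))) (\b.(\c.b))) (\b.(\c.b))) ((\d.(\e.((d e) e))) s)) (\f.(\g.(\h.((f h) g)))))
Step 4: ((((\g.(\h.(((\b.(\c.b)) h) g))) (\b.(\c.b))) ((\d.(\e.((d e) e))) s)) (\f.(\g.(\h.((f h) g)))))
Step 5: (((\h.(((\b.(\c.b)) h) (\b.(\c.b)))) ((\d.(\e.((d e) e))) s)) (\f.(\g.(\h.((f h) g)))))
Step 6: ((((\b.(\c.b)) ((\d.(\e.((d e) e))) s)) (\b.(\c.b))) (\f.(\g.(\h.((f h) g)))))
Step 7: (((\c.((\d.(\e.((d e) e))) s)) (\b.(\c.b))) (\f.(\g.(\h.((f h) g)))))
Step 8: (((\d.(\e.((d e) e))) s) (\f.(\g.(\h.((f h) g)))))
Step 9: ((\e.((s e) e)) (\f.(\g.(\h.((f h) g)))))
Step 10: ((s (\f.(\g.(\h.((f h) g))))) (\f.(\g.(\h.((f h) g)))))

Answer: ((s (\f.(\g.(\h.((f h) g))))) (\f.(\g.(\h.((f h) g)))))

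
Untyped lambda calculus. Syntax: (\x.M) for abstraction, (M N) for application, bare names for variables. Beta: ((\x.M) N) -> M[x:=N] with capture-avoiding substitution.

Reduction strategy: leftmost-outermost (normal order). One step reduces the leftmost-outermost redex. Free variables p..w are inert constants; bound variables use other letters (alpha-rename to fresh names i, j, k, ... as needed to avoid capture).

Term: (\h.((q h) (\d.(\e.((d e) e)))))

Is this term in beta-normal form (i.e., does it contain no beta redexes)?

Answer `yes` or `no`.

Answer: yes

Derivation:
Term: (\h.((q h) (\d.(\e.((d e) e)))))
No beta redexes found.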